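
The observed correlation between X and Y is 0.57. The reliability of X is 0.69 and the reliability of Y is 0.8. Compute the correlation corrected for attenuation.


r_corrected = rxy / sqrt(rxx * ryy)
= 0.57 / sqrt(0.69 * 0.8)
= 0.57 / sqrt(0.552)
= 0.57 / 0.742967
r_corrected = 0.7672

0.7672


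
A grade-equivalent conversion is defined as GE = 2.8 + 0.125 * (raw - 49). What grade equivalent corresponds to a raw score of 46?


raw - median = 46 - 49 = -3
slope * diff = 0.125 * -3 = -0.375
GE = 2.8 + -0.375
GE = 2.425

2.425


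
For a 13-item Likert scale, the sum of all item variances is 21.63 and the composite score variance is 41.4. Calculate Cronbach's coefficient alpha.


alpha = (k/(k-1)) * (1 - sum(si^2)/s_total^2)
= (13/12) * (1 - 21.63/41.4)
alpha = 0.5173

0.5173


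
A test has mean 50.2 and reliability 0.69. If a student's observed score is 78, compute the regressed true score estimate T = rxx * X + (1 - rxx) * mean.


T_est = rxx * X + (1 - rxx) * mean
T_est = 0.69 * 78 + 0.31 * 50.2
T_est = 53.82 + 15.562
T_est = 69.382

69.382


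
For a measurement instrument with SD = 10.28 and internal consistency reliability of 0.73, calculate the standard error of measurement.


SEM = SD * sqrt(1 - rxx)
SEM = 10.28 * sqrt(1 - 0.73)
SEM = 10.28 * sqrt(0.27) = 10.28 * 0.519615
SEM = 5.3416

5.3416


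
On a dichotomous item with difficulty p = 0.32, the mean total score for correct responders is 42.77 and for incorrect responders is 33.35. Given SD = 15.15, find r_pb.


q = 1 - p = 0.68
rpb = ((M1 - M0) / SD) * sqrt(p * q)
rpb = ((42.77 - 33.35) / 15.15) * sqrt(0.32 * 0.68)
rpb = 0.29

0.29


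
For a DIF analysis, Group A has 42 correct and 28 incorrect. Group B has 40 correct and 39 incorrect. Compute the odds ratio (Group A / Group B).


Odds_A = 42/28 = 1.5
Odds_B = 40/39 = 1.0256
OR = Odds_A / Odds_B = 1.5 / 1.0256
Exactly, OR = (42 * 39) / (28 * 40) = 1638 / 1120
OR = 1.4625

1.4625


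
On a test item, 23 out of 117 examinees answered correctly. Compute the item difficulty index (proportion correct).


Item difficulty p = number correct / total examinees
p = 23 / 117
p = 0.1966

0.1966


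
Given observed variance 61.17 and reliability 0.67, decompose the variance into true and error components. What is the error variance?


var_true = rxx * var_obs = 0.67 * 61.17 = 40.9839
var_error = var_obs - var_true
var_error = 61.17 - 40.9839
var_error = 20.1861

20.1861


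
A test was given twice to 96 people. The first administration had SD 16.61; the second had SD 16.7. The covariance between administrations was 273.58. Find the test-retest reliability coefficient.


r = cov(X,Y) / (SD_X * SD_Y)
r = 273.58 / (16.61 * 16.7)
r = 273.58 / 277.387
r = 0.9863

0.9863


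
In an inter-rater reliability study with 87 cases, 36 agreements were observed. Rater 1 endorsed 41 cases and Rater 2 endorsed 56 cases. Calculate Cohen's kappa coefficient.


P_o = 36/87 = 0.413793
P_e = (41*56 + 46*31) / 7569 = 0.491743
kappa = (P_o - P_e) / (1 - P_e)
kappa = (0.413793 - 0.491743) / (1 - 0.491743)
kappa = -0.1534

-0.1534


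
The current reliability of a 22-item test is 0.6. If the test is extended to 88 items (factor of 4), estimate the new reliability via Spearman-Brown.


r_new = (n * rxx) / (1 + (n-1) * rxx)
r_new = (4 * 0.6) / (1 + 3 * 0.6)
r_new = 2.4 / 2.8
r_new = 0.8571

0.8571


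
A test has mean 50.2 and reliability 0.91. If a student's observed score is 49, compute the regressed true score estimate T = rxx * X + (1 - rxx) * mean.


T_est = rxx * X + (1 - rxx) * mean
T_est = 0.91 * 49 + 0.09 * 50.2
T_est = 44.59 + 4.518
T_est = 49.108

49.108


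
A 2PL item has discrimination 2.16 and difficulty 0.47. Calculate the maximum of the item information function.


For 2PL, max info at theta = b = 0.47
I_max = a^2 / 4 = 2.16^2 / 4
= 4.6656 / 4
I_max = 1.1664

1.1664


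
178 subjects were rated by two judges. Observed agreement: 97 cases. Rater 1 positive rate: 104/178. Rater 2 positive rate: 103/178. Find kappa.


P_o = 97/178 = 0.544944
P_e = (104*103 + 74*75) / 31684 = 0.513256
kappa = (P_o - P_e) / (1 - P_e)
kappa = (0.544944 - 0.513256) / (1 - 0.513256)
kappa = 0.0651

0.0651


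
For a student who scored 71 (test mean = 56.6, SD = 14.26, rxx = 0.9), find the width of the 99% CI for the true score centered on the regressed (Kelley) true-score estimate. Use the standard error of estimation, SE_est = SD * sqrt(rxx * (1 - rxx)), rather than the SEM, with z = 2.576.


True score estimate = 0.9*71 + 0.1*56.6 = 69.56
SE_est = SD * sqrt(rxx * (1 - rxx)) = 14.26 * sqrt(0.9 * 0.1) = 14.26 * sqrt(0.09) = 4.278
CI = T_est +/- z * SE_est, so width = 2 * z * SE_est = 2 * 2.576 * 4.278
Width = 22.0403

22.0403


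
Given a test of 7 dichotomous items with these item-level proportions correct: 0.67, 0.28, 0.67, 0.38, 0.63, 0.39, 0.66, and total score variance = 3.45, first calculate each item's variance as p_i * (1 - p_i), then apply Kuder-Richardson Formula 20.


For each item, compute p_i * q_i:
  Item 1: 0.67 * 0.33 = 0.2211
  Item 2: 0.28 * 0.72 = 0.2016
  Item 3: 0.67 * 0.33 = 0.2211
  Item 4: 0.38 * 0.62 = 0.2356
  Item 5: 0.63 * 0.37 = 0.2331
  Item 6: 0.39 * 0.61 = 0.2379
  Item 7: 0.66 * 0.34 = 0.2244
Sum(p_i * q_i) = 0.2211 + 0.2016 + 0.2211 + 0.2356 + 0.2331 + 0.2379 + 0.2244 = 1.5748
KR-20 = (k/(k-1)) * (1 - Sum(p_i*q_i) / Var_total)
= (7/6) * (1 - 1.5748/3.45)
= 1.1667 * 0.5435
KR-20 = 0.6341

0.6341


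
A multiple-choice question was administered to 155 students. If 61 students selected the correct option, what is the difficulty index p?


Item difficulty p = number correct / total examinees
p = 61 / 155
p = 0.3935

0.3935


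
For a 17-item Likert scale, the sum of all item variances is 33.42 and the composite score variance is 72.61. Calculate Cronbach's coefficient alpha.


alpha = (k/(k-1)) * (1 - sum(si^2)/s_total^2)
= (17/16) * (1 - 33.42/72.61)
alpha = 0.5735

0.5735


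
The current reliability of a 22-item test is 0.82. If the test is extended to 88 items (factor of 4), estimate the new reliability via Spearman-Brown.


r_new = (n * rxx) / (1 + (n-1) * rxx)
r_new = (4 * 0.82) / (1 + 3 * 0.82)
r_new = 3.28 / 3.46
r_new = 0.948

0.948


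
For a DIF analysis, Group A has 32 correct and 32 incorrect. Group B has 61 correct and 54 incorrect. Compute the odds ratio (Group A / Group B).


Odds_A = 32/32 = 1.0
Odds_B = 61/54 = 1.1296
OR = Odds_A / Odds_B = 1.0 / 1.1296
Exactly, OR = (32 * 54) / (32 * 61) = 1728 / 1952
OR = 0.8852

0.8852


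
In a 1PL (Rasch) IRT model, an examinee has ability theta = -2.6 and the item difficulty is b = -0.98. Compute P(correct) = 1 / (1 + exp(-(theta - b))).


theta - b = -2.6 - -0.98 = -1.62
exp(-(theta - b)) = exp(1.62) = 5.0531
P = 1 / (1 + 5.0531)
P = 0.1652

0.1652


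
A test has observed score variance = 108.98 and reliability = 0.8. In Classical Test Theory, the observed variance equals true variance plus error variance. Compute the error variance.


var_true = rxx * var_obs = 0.8 * 108.98 = 87.184
var_error = var_obs - var_true
var_error = 108.98 - 87.184
var_error = 21.796

21.796


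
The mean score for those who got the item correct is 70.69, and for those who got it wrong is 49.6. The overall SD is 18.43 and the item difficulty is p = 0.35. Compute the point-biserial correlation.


q = 1 - p = 0.65
rpb = ((M1 - M0) / SD) * sqrt(p * q)
rpb = ((70.69 - 49.6) / 18.43) * sqrt(0.35 * 0.65)
rpb = 0.5458

0.5458


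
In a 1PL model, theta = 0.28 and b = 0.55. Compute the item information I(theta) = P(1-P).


P = 1/(1+exp(-(0.28-0.55))) = 0.4329
I = P*(1-P) = 0.4329 * 0.5671
I = 0.2455

0.2455


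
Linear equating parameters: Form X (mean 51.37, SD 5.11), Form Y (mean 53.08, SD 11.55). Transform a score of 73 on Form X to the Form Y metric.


slope = SD_Y / SD_X = 11.55 / 5.11 ~ 2.2603
intercept = mean_Y - slope * mean_X = 53.08 - (11.55 / 5.11) * 51.37 ~ -63.0303
Y = slope * X + intercept. To avoid rounding drift from the rounded slope/intercept, evaluate the equivalent form Y = mean_Y + SD_Y * (X - mean_X) / SD_X at full precision:
Y = 53.08 + 11.55 * (73 - 51.37) / 5.11
Y = 53.08 + 11.55 * 21.63 / 5.11
Y = 53.08 + 249.8265 / 5.11
Y = 53.08 + 48.8897
Y = 101.9697

101.9697


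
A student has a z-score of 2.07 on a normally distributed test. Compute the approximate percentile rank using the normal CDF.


CDF(z) = 0.5 * (1 + erf(z/sqrt(2)))
erf(1.4637) = 0.9615
CDF = 0.9808
Percentile rank = 0.9808 * 100 = 98.08

98.08


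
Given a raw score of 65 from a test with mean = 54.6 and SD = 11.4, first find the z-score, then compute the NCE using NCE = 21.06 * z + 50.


z = (X - mean) / SD = (65 - 54.6) / 11.4
z = 10.4 / 11.4
z = 0.9123
NCE = NCE = 21.06z + 50
Carry z at full precision (z = 10.4 / 11.4) into the conversion:
NCE = 21.06 * (10.4 / 11.4) + 50 = 219.024 / 11.4 + 50
NCE = 19.2126 + 50
NCE = 69.2126

69.2126


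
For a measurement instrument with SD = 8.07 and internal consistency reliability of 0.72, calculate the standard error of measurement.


SEM = SD * sqrt(1 - rxx)
SEM = 8.07 * sqrt(1 - 0.72)
SEM = 8.07 * sqrt(0.28) = 8.07 * 0.52915
SEM = 4.2702

4.2702


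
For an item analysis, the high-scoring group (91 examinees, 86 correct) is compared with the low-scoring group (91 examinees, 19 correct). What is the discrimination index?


p_upper = 86/91 = 0.9451
p_lower = 19/91 = 0.2088
D = 0.9451 - 0.2088 = 0.7363

0.7363


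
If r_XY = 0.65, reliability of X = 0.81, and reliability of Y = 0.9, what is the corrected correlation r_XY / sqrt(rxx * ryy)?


r_corrected = rxy / sqrt(rxx * ryy)
= 0.65 / sqrt(0.81 * 0.9)
= 0.65 / sqrt(0.729)
= 0.65 / 0.853815
r_corrected = 0.7613

0.7613


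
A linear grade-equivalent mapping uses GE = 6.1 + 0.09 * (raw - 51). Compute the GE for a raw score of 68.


raw - median = 68 - 51 = 17
slope * diff = 0.09 * 17 = 1.53
GE = 6.1 + 1.53
GE = 7.63

7.63


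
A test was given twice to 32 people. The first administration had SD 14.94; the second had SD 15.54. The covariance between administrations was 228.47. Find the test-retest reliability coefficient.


r = cov(X,Y) / (SD_X * SD_Y)
r = 228.47 / (14.94 * 15.54)
r = 228.47 / 232.1676
r = 0.9841

0.9841


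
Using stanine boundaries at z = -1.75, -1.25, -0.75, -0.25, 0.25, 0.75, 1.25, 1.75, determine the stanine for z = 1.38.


Stanine boundaries: [-1.75, -1.25, -0.75, -0.25, 0.25, 0.75, 1.25, 1.75]
z = 1.38
Check each boundary:
  z >= -1.75 -> could be stanine 2
  z >= -1.25 -> could be stanine 3
  z >= -0.75 -> could be stanine 4
  z >= -0.25 -> could be stanine 5
  z >= 0.25 -> could be stanine 6
  z >= 0.75 -> could be stanine 7
  z >= 1.25 -> could be stanine 8
  z < 1.75
Highest qualifying boundary gives stanine = 8

8


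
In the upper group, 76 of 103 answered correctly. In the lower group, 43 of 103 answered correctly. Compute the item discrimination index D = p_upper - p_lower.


p_upper = 76/103 = 0.7379
p_lower = 43/103 = 0.4175
D = 0.7379 - 0.4175 = 0.3204

0.3204


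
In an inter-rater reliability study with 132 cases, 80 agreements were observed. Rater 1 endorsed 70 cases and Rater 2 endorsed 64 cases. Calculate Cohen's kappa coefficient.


P_o = 80/132 = 0.606061
P_e = (70*64 + 62*68) / 17424 = 0.499082
kappa = (P_o - P_e) / (1 - P_e)
kappa = (0.606061 - 0.499082) / (1 - 0.499082)
kappa = 0.2136

0.2136


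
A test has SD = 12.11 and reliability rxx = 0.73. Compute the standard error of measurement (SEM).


SEM = SD * sqrt(1 - rxx)
SEM = 12.11 * sqrt(1 - 0.73)
SEM = 12.11 * sqrt(0.27) = 12.11 * 0.519615
SEM = 6.2925

6.2925


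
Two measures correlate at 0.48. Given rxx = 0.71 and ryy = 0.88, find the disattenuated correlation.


r_corrected = rxy / sqrt(rxx * ryy)
= 0.48 / sqrt(0.71 * 0.88)
= 0.48 / sqrt(0.6248)
= 0.48 / 0.790443
r_corrected = 0.6073

0.6073


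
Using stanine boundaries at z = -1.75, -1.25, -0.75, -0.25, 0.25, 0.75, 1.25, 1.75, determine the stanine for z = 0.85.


Stanine boundaries: [-1.75, -1.25, -0.75, -0.25, 0.25, 0.75, 1.25, 1.75]
z = 0.85
Check each boundary:
  z >= -1.75 -> could be stanine 2
  z >= -1.25 -> could be stanine 3
  z >= -0.75 -> could be stanine 4
  z >= -0.25 -> could be stanine 5
  z >= 0.25 -> could be stanine 6
  z >= 0.75 -> could be stanine 7
  z < 1.25
  z < 1.75
Highest qualifying boundary gives stanine = 7

7


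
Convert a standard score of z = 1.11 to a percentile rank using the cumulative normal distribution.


CDF(z) = 0.5 * (1 + erf(z/sqrt(2)))
erf(0.7849) = 0.733
CDF = 0.8665
Percentile rank = 0.8665 * 100 = 86.65

86.65


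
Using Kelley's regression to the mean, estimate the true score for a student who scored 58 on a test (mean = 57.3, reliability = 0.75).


T_est = rxx * X + (1 - rxx) * mean
T_est = 0.75 * 58 + 0.25 * 57.3
T_est = 43.5 + 14.325
T_est = 57.825

57.825


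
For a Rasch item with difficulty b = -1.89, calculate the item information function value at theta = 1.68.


P = 1/(1+exp(-(1.68--1.89))) = 0.9726
I = P*(1-P) = 0.9726 * 0.0274
I = 0.0266

0.0266


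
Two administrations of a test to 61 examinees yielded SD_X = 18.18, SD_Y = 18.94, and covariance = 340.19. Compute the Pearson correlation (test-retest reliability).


r = cov(X,Y) / (SD_X * SD_Y)
r = 340.19 / (18.18 * 18.94)
r = 340.19 / 344.3292
r = 0.988

0.988


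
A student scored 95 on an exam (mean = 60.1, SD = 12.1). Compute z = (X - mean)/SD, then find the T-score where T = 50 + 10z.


z = (X - mean) / SD = (95 - 60.1) / 12.1
z = 34.9 / 12.1
z = 2.8843
T-score = T = 50 + 10z
Carry z at full precision (z = 34.9 / 12.1) into the conversion:
T-score = 50 + 10 * (34.9 / 12.1) = 50 + 349 / 12.1
T-score = 50 + 28.843
T-score = 78.843

78.843


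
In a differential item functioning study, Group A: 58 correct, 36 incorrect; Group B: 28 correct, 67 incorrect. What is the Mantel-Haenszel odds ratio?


Odds_A = 58/36 = 1.6111
Odds_B = 28/67 = 0.4179
OR = Odds_A / Odds_B = 1.6111 / 0.4179
Exactly, OR = (58 * 67) / (36 * 28) = 3886 / 1008
OR = 3.8552

3.8552


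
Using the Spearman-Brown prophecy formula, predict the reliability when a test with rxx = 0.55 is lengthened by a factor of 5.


r_new = (n * rxx) / (1 + (n-1) * rxx)
r_new = (5 * 0.55) / (1 + 4 * 0.55)
r_new = 2.75 / 3.2
r_new = 0.8594

0.8594


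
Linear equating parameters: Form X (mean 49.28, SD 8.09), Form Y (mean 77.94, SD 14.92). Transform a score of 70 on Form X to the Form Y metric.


slope = SD_Y / SD_X = 14.92 / 8.09 ~ 1.8443
intercept = mean_Y - slope * mean_X = 77.94 - (14.92 / 8.09) * 49.28 ~ -12.9447
Y = slope * X + intercept. To avoid rounding drift from the rounded slope/intercept, evaluate the equivalent form Y = mean_Y + SD_Y * (X - mean_X) / SD_X at full precision:
Y = 77.94 + 14.92 * (70 - 49.28) / 8.09
Y = 77.94 + 14.92 * 20.72 / 8.09
Y = 77.94 + 309.1424 / 8.09
Y = 77.94 + 38.2129
Y = 116.1529

116.1529


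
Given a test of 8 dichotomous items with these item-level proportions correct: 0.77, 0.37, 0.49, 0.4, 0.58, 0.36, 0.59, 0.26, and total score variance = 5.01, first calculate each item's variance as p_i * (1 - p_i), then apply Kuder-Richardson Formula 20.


For each item, compute p_i * q_i:
  Item 1: 0.77 * 0.23 = 0.1771
  Item 2: 0.37 * 0.63 = 0.2331
  Item 3: 0.49 * 0.51 = 0.2499
  Item 4: 0.4 * 0.6 = 0.24
  Item 5: 0.58 * 0.42 = 0.2436
  Item 6: 0.36 * 0.64 = 0.2304
  Item 7: 0.59 * 0.41 = 0.2419
  Item 8: 0.26 * 0.74 = 0.1924
Sum(p_i * q_i) = 0.1771 + 0.2331 + 0.2499 + 0.24 + 0.2436 + 0.2304 + 0.2419 + 0.1924 = 1.8084
KR-20 = (k/(k-1)) * (1 - Sum(p_i*q_i) / Var_total)
= (8/7) * (1 - 1.8084/5.01)
= 1.1429 * 0.639
KR-20 = 0.7303

0.7303


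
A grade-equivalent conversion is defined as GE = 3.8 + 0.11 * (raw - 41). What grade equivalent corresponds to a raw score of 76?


raw - median = 76 - 41 = 35
slope * diff = 0.11 * 35 = 3.85
GE = 3.8 + 3.85
GE = 7.65

7.65


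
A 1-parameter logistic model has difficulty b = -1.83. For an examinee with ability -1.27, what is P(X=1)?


theta - b = -1.27 - -1.83 = 0.56
exp(-(theta - b)) = exp(-0.56) = 0.5712
P = 1 / (1 + 0.5712)
P = 0.6365

0.6365


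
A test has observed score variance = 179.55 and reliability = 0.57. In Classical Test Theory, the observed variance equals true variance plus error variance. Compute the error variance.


var_true = rxx * var_obs = 0.57 * 179.55 = 102.3435
var_error = var_obs - var_true
var_error = 179.55 - 102.3435
var_error = 77.2065

77.2065


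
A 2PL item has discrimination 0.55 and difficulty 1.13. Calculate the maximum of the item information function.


For 2PL, max info at theta = b = 1.13
I_max = a^2 / 4 = 0.55^2 / 4
= 0.3025 / 4
I_max = 0.0756

0.0756


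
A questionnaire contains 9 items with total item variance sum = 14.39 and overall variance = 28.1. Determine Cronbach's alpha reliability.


alpha = (k/(k-1)) * (1 - sum(si^2)/s_total^2)
= (9/8) * (1 - 14.39/28.1)
alpha = 0.5489

0.5489


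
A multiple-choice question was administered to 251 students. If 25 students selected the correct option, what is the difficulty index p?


Item difficulty p = number correct / total examinees
p = 25 / 251
p = 0.0996

0.0996


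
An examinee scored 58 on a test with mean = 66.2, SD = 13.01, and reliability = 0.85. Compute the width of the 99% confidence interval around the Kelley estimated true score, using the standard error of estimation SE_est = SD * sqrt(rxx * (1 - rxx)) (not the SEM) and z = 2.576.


True score estimate = 0.85*58 + 0.15*66.2 = 59.23
SE_est = SD * sqrt(rxx * (1 - rxx)) = 13.01 * sqrt(0.85 * 0.15) = 13.01 * sqrt(0.1275) = 4.645499
CI = T_est +/- z * SE_est, so width = 2 * z * SE_est = 2 * 2.576 * 4.645499
Width = 23.9336

23.9336


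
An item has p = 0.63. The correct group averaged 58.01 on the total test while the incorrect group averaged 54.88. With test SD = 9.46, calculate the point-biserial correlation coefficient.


q = 1 - p = 0.37
rpb = ((M1 - M0) / SD) * sqrt(p * q)
rpb = ((58.01 - 54.88) / 9.46) * sqrt(0.63 * 0.37)
rpb = 0.1597

0.1597


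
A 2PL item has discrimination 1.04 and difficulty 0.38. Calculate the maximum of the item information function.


For 2PL, max info at theta = b = 0.38
I_max = a^2 / 4 = 1.04^2 / 4
= 1.0816 / 4
I_max = 0.2704

0.2704


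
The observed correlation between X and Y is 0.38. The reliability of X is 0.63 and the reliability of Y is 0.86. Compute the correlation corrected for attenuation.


r_corrected = rxy / sqrt(rxx * ryy)
= 0.38 / sqrt(0.63 * 0.86)
= 0.38 / sqrt(0.5418)
= 0.38 / 0.736071
r_corrected = 0.5163

0.5163


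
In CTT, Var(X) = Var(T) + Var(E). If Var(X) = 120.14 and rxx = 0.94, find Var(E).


var_true = rxx * var_obs = 0.94 * 120.14 = 112.9316
var_error = var_obs - var_true
var_error = 120.14 - 112.9316
var_error = 7.2084

7.2084


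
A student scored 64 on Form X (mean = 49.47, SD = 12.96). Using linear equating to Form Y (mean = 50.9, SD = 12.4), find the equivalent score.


slope = SD_Y / SD_X = 12.4 / 12.96 ~ 0.9568
intercept = mean_Y - slope * mean_X = 50.9 - (12.4 / 12.96) * 49.47 ~ 3.5676
Y = slope * X + intercept. To avoid rounding drift from the rounded slope/intercept, evaluate the equivalent form Y = mean_Y + SD_Y * (X - mean_X) / SD_X at full precision:
Y = 50.9 + 12.4 * (64 - 49.47) / 12.96
Y = 50.9 + 12.4 * 14.53 / 12.96
Y = 50.9 + 180.172 / 12.96
Y = 50.9 + 13.9022
Y = 64.8022

64.8022


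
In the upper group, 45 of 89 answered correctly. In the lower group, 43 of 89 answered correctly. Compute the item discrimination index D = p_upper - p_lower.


p_upper = 45/89 = 0.5056
p_lower = 43/89 = 0.4831
D = 0.5056 - 0.4831 = 0.0225

0.0225


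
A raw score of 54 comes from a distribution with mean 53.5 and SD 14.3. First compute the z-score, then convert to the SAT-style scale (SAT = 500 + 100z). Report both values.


z = (X - mean) / SD = (54 - 53.5) / 14.3
z = 0.5 / 14.3
z = 0.035
SAT-scale = SAT = 500 + 100z
Carry z at full precision (z = 0.5 / 14.3) into the conversion:
SAT-scale = 500 + 100 * (0.5 / 14.3) = 500 + 50 / 14.3
SAT-scale = 500 + 3.4965
SAT-scale = 503.4965

503.4965


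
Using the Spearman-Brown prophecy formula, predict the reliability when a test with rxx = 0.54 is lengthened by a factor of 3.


r_new = (n * rxx) / (1 + (n-1) * rxx)
r_new = (3 * 0.54) / (1 + 2 * 0.54)
r_new = 1.62 / 2.08
r_new = 0.7788

0.7788


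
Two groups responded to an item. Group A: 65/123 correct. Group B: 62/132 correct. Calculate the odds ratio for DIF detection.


Odds_A = 65/58 = 1.1207
Odds_B = 62/70 = 0.8857
OR = Odds_A / Odds_B = 1.1207 / 0.8857
Exactly, OR = (65 * 70) / (58 * 62) = 4550 / 3596
OR = 1.2653

1.2653


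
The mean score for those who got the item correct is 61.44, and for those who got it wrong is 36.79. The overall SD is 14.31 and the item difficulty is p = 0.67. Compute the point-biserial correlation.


q = 1 - p = 0.33
rpb = ((M1 - M0) / SD) * sqrt(p * q)
rpb = ((61.44 - 36.79) / 14.31) * sqrt(0.67 * 0.33)
rpb = 0.81

0.81


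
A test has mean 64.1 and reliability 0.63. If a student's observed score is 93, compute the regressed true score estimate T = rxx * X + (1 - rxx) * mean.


T_est = rxx * X + (1 - rxx) * mean
T_est = 0.63 * 93 + 0.37 * 64.1
T_est = 58.59 + 23.717
T_est = 82.307

82.307


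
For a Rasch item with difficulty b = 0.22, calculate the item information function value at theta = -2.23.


P = 1/(1+exp(-(-2.23-0.22))) = 0.0794
I = P*(1-P) = 0.0794 * 0.9206
I = 0.0731

0.0731


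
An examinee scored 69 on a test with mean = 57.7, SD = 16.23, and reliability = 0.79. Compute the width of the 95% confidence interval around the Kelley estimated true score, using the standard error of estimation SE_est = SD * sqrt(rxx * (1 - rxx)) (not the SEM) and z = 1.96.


True score estimate = 0.79*69 + 0.21*57.7 = 66.627
SE_est = SD * sqrt(rxx * (1 - rxx)) = 16.23 * sqrt(0.79 * 0.21) = 16.23 * sqrt(0.1659) = 6.610613
CI = T_est +/- z * SE_est, so width = 2 * z * SE_est = 2 * 1.96 * 6.610613
Width = 25.9136

25.9136


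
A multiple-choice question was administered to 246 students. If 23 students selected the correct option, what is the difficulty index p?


Item difficulty p = number correct / total examinees
p = 23 / 246
p = 0.0935

0.0935


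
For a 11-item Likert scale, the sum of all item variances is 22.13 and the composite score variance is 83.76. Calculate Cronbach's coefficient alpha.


alpha = (k/(k-1)) * (1 - sum(si^2)/s_total^2)
= (11/10) * (1 - 22.13/83.76)
alpha = 0.8094

0.8094


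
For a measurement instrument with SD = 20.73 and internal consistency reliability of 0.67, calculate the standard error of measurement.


SEM = SD * sqrt(1 - rxx)
SEM = 20.73 * sqrt(1 - 0.67)
SEM = 20.73 * sqrt(0.33) = 20.73 * 0.574456
SEM = 11.9085

11.9085


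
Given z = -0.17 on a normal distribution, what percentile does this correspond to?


CDF(z) = 0.5 * (1 + erf(z/sqrt(2)))
erf(-0.1202) = -0.135
CDF = 0.4325
Percentile rank = 0.4325 * 100 = 43.25

43.25


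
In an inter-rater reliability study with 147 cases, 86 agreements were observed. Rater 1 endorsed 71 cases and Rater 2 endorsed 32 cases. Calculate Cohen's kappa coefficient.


P_o = 86/147 = 0.585034
P_e = (71*32 + 76*115) / 21609 = 0.509602
kappa = (P_o - P_e) / (1 - P_e)
kappa = (0.585034 - 0.509602) / (1 - 0.509602)
kappa = 0.1538

0.1538


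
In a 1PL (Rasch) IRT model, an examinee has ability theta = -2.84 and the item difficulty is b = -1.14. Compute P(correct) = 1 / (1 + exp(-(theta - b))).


theta - b = -2.84 - -1.14 = -1.7
exp(-(theta - b)) = exp(1.7) = 5.4739
P = 1 / (1 + 5.4739)
P = 0.1545

0.1545


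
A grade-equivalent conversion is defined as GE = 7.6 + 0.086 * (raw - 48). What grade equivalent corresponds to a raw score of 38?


raw - median = 38 - 48 = -10
slope * diff = 0.086 * -10 = -0.86
GE = 7.6 + -0.86
GE = 6.74

6.74


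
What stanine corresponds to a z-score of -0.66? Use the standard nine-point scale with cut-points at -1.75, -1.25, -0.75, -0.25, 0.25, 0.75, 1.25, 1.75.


Stanine boundaries: [-1.75, -1.25, -0.75, -0.25, 0.25, 0.75, 1.25, 1.75]
z = -0.66
Check each boundary:
  z >= -1.75 -> could be stanine 2
  z >= -1.25 -> could be stanine 3
  z >= -0.75 -> could be stanine 4
  z < -0.25
  z < 0.25
  z < 0.75
  z < 1.25
  z < 1.75
Highest qualifying boundary gives stanine = 4

4


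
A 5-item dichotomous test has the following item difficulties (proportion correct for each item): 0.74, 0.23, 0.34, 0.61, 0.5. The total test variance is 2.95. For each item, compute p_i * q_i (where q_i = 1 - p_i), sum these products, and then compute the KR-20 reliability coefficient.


For each item, compute p_i * q_i:
  Item 1: 0.74 * 0.26 = 0.1924
  Item 2: 0.23 * 0.77 = 0.1771
  Item 3: 0.34 * 0.66 = 0.2244
  Item 4: 0.61 * 0.39 = 0.2379
  Item 5: 0.5 * 0.5 = 0.25
Sum(p_i * q_i) = 0.1924 + 0.1771 + 0.2244 + 0.2379 + 0.25 = 1.0818
KR-20 = (k/(k-1)) * (1 - Sum(p_i*q_i) / Var_total)
= (5/4) * (1 - 1.0818/2.95)
= 1.25 * 0.6333
KR-20 = 0.7916

0.7916


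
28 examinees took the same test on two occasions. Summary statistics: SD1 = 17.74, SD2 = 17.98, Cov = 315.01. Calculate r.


r = cov(X,Y) / (SD_X * SD_Y)
r = 315.01 / (17.74 * 17.98)
r = 315.01 / 318.9652
r = 0.9876

0.9876


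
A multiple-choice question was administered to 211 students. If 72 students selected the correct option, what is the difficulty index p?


Item difficulty p = number correct / total examinees
p = 72 / 211
p = 0.3412

0.3412


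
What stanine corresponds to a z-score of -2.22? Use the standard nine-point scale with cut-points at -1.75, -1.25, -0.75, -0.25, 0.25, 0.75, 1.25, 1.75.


Stanine boundaries: [-1.75, -1.25, -0.75, -0.25, 0.25, 0.75, 1.25, 1.75]
z = -2.22
Check each boundary:
  z < -1.75
  z < -1.25
  z < -0.75
  z < -0.25
  z < 0.25
  z < 0.75
  z < 1.25
  z < 1.75
Highest qualifying boundary gives stanine = 1

1


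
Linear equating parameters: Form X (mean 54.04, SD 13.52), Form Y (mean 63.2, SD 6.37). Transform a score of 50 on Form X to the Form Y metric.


slope = SD_Y / SD_X = 6.37 / 13.52 ~ 0.4712
intercept = mean_Y - slope * mean_X = 63.2 - (6.37 / 13.52) * 54.04 ~ 37.7388
Y = slope * X + intercept. To avoid rounding drift from the rounded slope/intercept, evaluate the equivalent form Y = mean_Y + SD_Y * (X - mean_X) / SD_X at full precision:
Y = 63.2 + 6.37 * (50 - 54.04) / 13.52
Y = 63.2 - 6.37 * 4.04 / 13.52
Y = 63.2 - 25.7348 / 13.52
Y = 63.2 - 1.9035
Y = 61.2965

61.2965


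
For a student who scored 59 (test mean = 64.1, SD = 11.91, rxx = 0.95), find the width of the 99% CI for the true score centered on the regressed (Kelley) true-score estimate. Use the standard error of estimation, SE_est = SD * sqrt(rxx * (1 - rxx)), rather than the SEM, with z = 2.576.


True score estimate = 0.95*59 + 0.05*64.1 = 59.255
SE_est = SD * sqrt(rxx * (1 - rxx)) = 11.91 * sqrt(0.95 * 0.05) = 11.91 * sqrt(0.0475) = 2.595724
CI = T_est +/- z * SE_est, so width = 2 * z * SE_est = 2 * 2.576 * 2.595724
Width = 13.3732

13.3732


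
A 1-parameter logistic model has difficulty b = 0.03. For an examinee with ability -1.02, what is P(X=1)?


theta - b = -1.02 - 0.03 = -1.05
exp(-(theta - b)) = exp(1.05) = 2.8577
P = 1 / (1 + 2.8577)
P = 0.2592

0.2592


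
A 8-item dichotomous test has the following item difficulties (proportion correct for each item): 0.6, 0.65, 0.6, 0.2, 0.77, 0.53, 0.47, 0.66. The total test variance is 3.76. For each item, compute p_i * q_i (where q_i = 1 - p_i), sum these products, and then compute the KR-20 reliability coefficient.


For each item, compute p_i * q_i:
  Item 1: 0.6 * 0.4 = 0.24
  Item 2: 0.65 * 0.35 = 0.2275
  Item 3: 0.6 * 0.4 = 0.24
  Item 4: 0.2 * 0.8 = 0.16
  Item 5: 0.77 * 0.23 = 0.1771
  Item 6: 0.53 * 0.47 = 0.2491
  Item 7: 0.47 * 0.53 = 0.2491
  Item 8: 0.66 * 0.34 = 0.2244
Sum(p_i * q_i) = 0.24 + 0.2275 + 0.24 + 0.16 + 0.1771 + 0.2491 + 0.2491 + 0.2244 = 1.7672
KR-20 = (k/(k-1)) * (1 - Sum(p_i*q_i) / Var_total)
= (8/7) * (1 - 1.7672/3.76)
= 1.1429 * 0.53
KR-20 = 0.6057

0.6057


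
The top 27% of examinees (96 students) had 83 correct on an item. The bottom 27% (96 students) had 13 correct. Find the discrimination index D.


p_upper = 83/96 = 0.8646
p_lower = 13/96 = 0.1354
D = 0.8646 - 0.1354 = 0.7292

0.7292


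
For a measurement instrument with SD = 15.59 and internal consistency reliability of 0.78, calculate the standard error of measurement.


SEM = SD * sqrt(1 - rxx)
SEM = 15.59 * sqrt(1 - 0.78)
SEM = 15.59 * sqrt(0.22) = 15.59 * 0.469042
SEM = 7.3124

7.3124


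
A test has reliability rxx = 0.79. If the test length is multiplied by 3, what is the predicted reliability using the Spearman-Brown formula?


r_new = (n * rxx) / (1 + (n-1) * rxx)
r_new = (3 * 0.79) / (1 + 2 * 0.79)
r_new = 2.37 / 2.58
r_new = 0.9186

0.9186


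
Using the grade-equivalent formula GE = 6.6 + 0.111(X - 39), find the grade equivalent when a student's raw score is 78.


raw - median = 78 - 39 = 39
slope * diff = 0.111 * 39 = 4.329
GE = 6.6 + 4.329
GE = 10.929

10.929


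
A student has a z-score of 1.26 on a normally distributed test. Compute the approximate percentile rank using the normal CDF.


CDF(z) = 0.5 * (1 + erf(z/sqrt(2)))
erf(0.891) = 0.7923
CDF = 0.8962
Percentile rank = 0.8962 * 100 = 89.62

89.62


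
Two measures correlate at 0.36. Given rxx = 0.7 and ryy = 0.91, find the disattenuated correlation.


r_corrected = rxy / sqrt(rxx * ryy)
= 0.36 / sqrt(0.7 * 0.91)
= 0.36 / sqrt(0.637)
= 0.36 / 0.798123
r_corrected = 0.4511

0.4511


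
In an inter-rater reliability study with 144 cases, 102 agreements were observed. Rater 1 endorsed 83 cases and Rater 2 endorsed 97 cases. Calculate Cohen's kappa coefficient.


P_o = 102/144 = 0.708333
P_e = (83*97 + 61*47) / 20736 = 0.526524
kappa = (P_o - P_e) / (1 - P_e)
kappa = (0.708333 - 0.526524) / (1 - 0.526524)
kappa = 0.384

0.384


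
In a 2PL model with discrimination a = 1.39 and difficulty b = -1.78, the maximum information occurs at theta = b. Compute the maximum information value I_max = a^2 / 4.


For 2PL, max info at theta = b = -1.78
I_max = a^2 / 4 = 1.39^2 / 4
= 1.9321 / 4
I_max = 0.483

0.483


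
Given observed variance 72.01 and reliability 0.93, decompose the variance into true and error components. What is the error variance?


var_true = rxx * var_obs = 0.93 * 72.01 = 66.9693
var_error = var_obs - var_true
var_error = 72.01 - 66.9693
var_error = 5.0407

5.0407


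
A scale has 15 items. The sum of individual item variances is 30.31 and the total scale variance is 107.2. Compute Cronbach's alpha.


alpha = (k/(k-1)) * (1 - sum(si^2)/s_total^2)
= (15/14) * (1 - 30.31/107.2)
alpha = 0.7685

0.7685


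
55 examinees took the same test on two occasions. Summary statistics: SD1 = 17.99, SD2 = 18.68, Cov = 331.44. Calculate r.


r = cov(X,Y) / (SD_X * SD_Y)
r = 331.44 / (17.99 * 18.68)
r = 331.44 / 336.0532
r = 0.9863

0.9863


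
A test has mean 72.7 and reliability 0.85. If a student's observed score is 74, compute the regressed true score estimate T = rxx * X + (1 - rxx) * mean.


T_est = rxx * X + (1 - rxx) * mean
T_est = 0.85 * 74 + 0.15 * 72.7
T_est = 62.9 + 10.905
T_est = 73.805

73.805


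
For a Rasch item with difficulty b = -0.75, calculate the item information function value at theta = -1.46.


P = 1/(1+exp(-(-1.46--0.75))) = 0.3296
I = P*(1-P) = 0.3296 * 0.6704
I = 0.221

0.221


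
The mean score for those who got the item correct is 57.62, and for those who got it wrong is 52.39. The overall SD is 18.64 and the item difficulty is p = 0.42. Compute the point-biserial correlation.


q = 1 - p = 0.58
rpb = ((M1 - M0) / SD) * sqrt(p * q)
rpb = ((57.62 - 52.39) / 18.64) * sqrt(0.42 * 0.58)
rpb = 0.1385

0.1385


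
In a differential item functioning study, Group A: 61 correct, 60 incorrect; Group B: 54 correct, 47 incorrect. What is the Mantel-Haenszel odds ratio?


Odds_A = 61/60 = 1.0167
Odds_B = 54/47 = 1.1489
OR = Odds_A / Odds_B = 1.0167 / 1.1489
Exactly, OR = (61 * 47) / (60 * 54) = 2867 / 3240
OR = 0.8849

0.8849


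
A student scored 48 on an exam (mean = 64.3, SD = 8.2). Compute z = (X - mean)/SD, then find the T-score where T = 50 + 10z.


z = (X - mean) / SD = (48 - 64.3) / 8.2
z = -16.3 / 8.2
z = -1.9878
T-score = T = 50 + 10z
Carry z at full precision (z = -16.3 / 8.2) into the conversion:
T-score = 50 + 10 * (-16.3 / 8.2) = 50 + -163 / 8.2
T-score = 50 + -19.878
T-score = 30.122

30.122


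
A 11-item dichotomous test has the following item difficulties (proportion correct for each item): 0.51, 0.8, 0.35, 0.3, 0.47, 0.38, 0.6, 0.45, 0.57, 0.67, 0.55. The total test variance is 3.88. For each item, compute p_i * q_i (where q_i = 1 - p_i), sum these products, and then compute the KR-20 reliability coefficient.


For each item, compute p_i * q_i:
  Item 1: 0.51 * 0.49 = 0.2499
  Item 2: 0.8 * 0.2 = 0.16
  Item 3: 0.35 * 0.65 = 0.2275
  Item 4: 0.3 * 0.7 = 0.21
  Item 5: 0.47 * 0.53 = 0.2491
  Item 6: 0.38 * 0.62 = 0.2356
  Item 7: 0.6 * 0.4 = 0.24
  Item 8: 0.45 * 0.55 = 0.2475
  Item 9: 0.57 * 0.43 = 0.2451
  Item 10: 0.67 * 0.33 = 0.2211
  Item 11: 0.55 * 0.45 = 0.2475
Sum(p_i * q_i) = 0.2499 + 0.16 + 0.2275 + 0.21 + 0.2491 + 0.2356 + 0.24 + 0.2475 + 0.2451 + 0.2211 + 0.2475 = 2.5333
KR-20 = (k/(k-1)) * (1 - Sum(p_i*q_i) / Var_total)
= (11/10) * (1 - 2.5333/3.88)
= 1.1 * 0.3471
KR-20 = 0.3818

0.3818


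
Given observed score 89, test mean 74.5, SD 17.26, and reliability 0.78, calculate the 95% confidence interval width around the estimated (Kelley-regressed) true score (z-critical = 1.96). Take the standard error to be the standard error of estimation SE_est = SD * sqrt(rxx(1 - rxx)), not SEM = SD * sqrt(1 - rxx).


True score estimate = 0.78*89 + 0.22*74.5 = 85.81
SE_est = SD * sqrt(rxx * (1 - rxx)) = 17.26 * sqrt(0.78 * 0.22) = 17.26 * sqrt(0.1716) = 7.149891
CI = T_est +/- z * SE_est, so width = 2 * z * SE_est = 2 * 1.96 * 7.149891
Width = 28.0276

28.0276


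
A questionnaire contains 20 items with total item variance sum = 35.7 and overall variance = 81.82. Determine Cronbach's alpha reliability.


alpha = (k/(k-1)) * (1 - sum(si^2)/s_total^2)
= (20/19) * (1 - 35.7/81.82)
alpha = 0.5933

0.5933


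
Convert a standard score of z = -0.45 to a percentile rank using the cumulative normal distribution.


CDF(z) = 0.5 * (1 + erf(z/sqrt(2)))
erf(-0.3182) = -0.3473
CDF = 0.3264
Percentile rank = 0.3264 * 100 = 32.64

32.64


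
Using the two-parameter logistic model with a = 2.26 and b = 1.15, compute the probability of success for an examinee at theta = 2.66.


a*(theta - b) = 2.26 * (2.66 - 1.15) = 3.4126
exp(-3.4126) = 0.033
P = 1 / (1 + 0.033)
P = 0.9681

0.9681


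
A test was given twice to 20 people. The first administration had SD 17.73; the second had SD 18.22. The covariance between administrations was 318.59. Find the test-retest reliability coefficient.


r = cov(X,Y) / (SD_X * SD_Y)
r = 318.59 / (17.73 * 18.22)
r = 318.59 / 323.0406
r = 0.9862

0.9862


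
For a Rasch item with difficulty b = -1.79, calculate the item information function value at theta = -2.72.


P = 1/(1+exp(-(-2.72--1.79))) = 0.2829
I = P*(1-P) = 0.2829 * 0.7171
I = 0.2029

0.2029


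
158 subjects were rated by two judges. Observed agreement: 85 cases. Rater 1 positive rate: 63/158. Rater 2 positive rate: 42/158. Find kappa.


P_o = 85/158 = 0.537975
P_e = (63*42 + 95*116) / 24964 = 0.547428
kappa = (P_o - P_e) / (1 - P_e)
kappa = (0.537975 - 0.547428) / (1 - 0.547428)
kappa = -0.0209

-0.0209


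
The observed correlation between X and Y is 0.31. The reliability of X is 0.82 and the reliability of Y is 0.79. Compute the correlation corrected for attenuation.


r_corrected = rxy / sqrt(rxx * ryy)
= 0.31 / sqrt(0.82 * 0.79)
= 0.31 / sqrt(0.6478)
= 0.31 / 0.80486
r_corrected = 0.3852

0.3852


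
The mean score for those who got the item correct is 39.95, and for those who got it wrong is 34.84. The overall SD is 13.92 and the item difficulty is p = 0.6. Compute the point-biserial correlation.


q = 1 - p = 0.4
rpb = ((M1 - M0) / SD) * sqrt(p * q)
rpb = ((39.95 - 34.84) / 13.92) * sqrt(0.6 * 0.4)
rpb = 0.1798

0.1798


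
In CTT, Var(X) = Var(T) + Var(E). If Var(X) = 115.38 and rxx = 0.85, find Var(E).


var_true = rxx * var_obs = 0.85 * 115.38 = 98.073
var_error = var_obs - var_true
var_error = 115.38 - 98.073
var_error = 17.307

17.307


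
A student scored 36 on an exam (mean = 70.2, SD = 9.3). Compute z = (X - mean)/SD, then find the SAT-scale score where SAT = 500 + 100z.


z = (X - mean) / SD = (36 - 70.2) / 9.3
z = -34.2 / 9.3
z = -3.6774
SAT-scale = SAT = 500 + 100z
Carry z at full precision (z = -34.2 / 9.3) into the conversion:
SAT-scale = 500 + 100 * (-34.2 / 9.3) = 500 + -3420 / 9.3
SAT-scale = 500 + -367.7419
SAT-scale = 132.2581

132.2581


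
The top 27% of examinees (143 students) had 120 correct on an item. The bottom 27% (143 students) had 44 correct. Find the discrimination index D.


p_upper = 120/143 = 0.8392
p_lower = 44/143 = 0.3077
D = 0.8392 - 0.3077 = 0.5315

0.5315


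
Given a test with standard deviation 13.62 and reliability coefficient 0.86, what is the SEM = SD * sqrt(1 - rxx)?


SEM = SD * sqrt(1 - rxx)
SEM = 13.62 * sqrt(1 - 0.86)
SEM = 13.62 * sqrt(0.14) = 13.62 * 0.374166
SEM = 5.0961

5.0961


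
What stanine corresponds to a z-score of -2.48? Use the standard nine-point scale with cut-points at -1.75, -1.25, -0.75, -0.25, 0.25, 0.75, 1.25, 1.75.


Stanine boundaries: [-1.75, -1.25, -0.75, -0.25, 0.25, 0.75, 1.25, 1.75]
z = -2.48
Check each boundary:
  z < -1.75
  z < -1.25
  z < -0.75
  z < -0.25
  z < 0.25
  z < 0.75
  z < 1.25
  z < 1.75
Highest qualifying boundary gives stanine = 1

1


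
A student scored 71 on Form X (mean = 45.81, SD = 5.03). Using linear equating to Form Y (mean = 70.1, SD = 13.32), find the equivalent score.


slope = SD_Y / SD_X = 13.32 / 5.03 ~ 2.6481
intercept = mean_Y - slope * mean_X = 70.1 - (13.32 / 5.03) * 45.81 ~ -51.21
Y = slope * X + intercept. To avoid rounding drift from the rounded slope/intercept, evaluate the equivalent form Y = mean_Y + SD_Y * (X - mean_X) / SD_X at full precision:
Y = 70.1 + 13.32 * (71 - 45.81) / 5.03
Y = 70.1 + 13.32 * 25.19 / 5.03
Y = 70.1 + 335.5308 / 5.03
Y = 70.1 + 66.7059
Y = 136.8059

136.8059


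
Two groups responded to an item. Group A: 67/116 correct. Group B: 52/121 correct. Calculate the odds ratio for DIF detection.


Odds_A = 67/49 = 1.3673
Odds_B = 52/69 = 0.7536
OR = Odds_A / Odds_B = 1.3673 / 0.7536
Exactly, OR = (67 * 69) / (49 * 52) = 4623 / 2548
OR = 1.8144

1.8144


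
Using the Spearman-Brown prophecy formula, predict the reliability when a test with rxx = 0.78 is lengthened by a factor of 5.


r_new = (n * rxx) / (1 + (n-1) * rxx)
r_new = (5 * 0.78) / (1 + 4 * 0.78)
r_new = 3.9 / 4.12
r_new = 0.9466

0.9466


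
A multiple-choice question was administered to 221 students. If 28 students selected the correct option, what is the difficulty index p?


Item difficulty p = number correct / total examinees
p = 28 / 221
p = 0.1267

0.1267


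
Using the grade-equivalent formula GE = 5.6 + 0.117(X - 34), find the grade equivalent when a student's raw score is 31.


raw - median = 31 - 34 = -3
slope * diff = 0.117 * -3 = -0.351
GE = 5.6 + -0.351
GE = 5.249

5.249


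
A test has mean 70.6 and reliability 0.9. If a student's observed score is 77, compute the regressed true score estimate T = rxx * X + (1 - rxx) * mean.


T_est = rxx * X + (1 - rxx) * mean
T_est = 0.9 * 77 + 0.1 * 70.6
T_est = 69.3 + 7.06
T_est = 76.36

76.36


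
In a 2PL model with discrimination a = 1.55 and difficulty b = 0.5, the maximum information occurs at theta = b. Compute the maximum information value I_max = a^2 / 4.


For 2PL, max info at theta = b = 0.5
I_max = a^2 / 4 = 1.55^2 / 4
= 2.4025 / 4
I_max = 0.6006

0.6006
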